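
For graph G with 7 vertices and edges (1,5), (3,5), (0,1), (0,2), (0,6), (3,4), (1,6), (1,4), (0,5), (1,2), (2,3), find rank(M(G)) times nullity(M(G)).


r(M) = |V| - c = 7 - 1 = 6.
nullity = |E| - r(M) = 11 - 6 = 5.
Product = 6 * 5 = 30.

30


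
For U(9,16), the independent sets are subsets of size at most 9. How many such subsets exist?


Independent sets of U(9,16) are all subsets of size <= 9.
Count = (16 choose 0) + (16 choose 1) + (16 choose 2) + (16 choose 3) + (16 choose 4) + (16 choose 5) + (16 choose 6) + (16 choose 7) + (16 choose 8) + (16 choose 9)
     = 1 + 16 + 120 + 560 + 1820 + 4368 + 8008 + 11440 + 12870 + 11440
     = 50643.

50643


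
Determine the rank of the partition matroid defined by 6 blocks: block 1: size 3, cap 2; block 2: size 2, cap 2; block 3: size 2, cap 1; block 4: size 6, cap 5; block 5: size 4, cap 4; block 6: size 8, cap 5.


Rank of a partition matroid = sum of min(|Si|, ci) for each block.
= min(3,2) + min(2,2) + min(2,1) + min(6,5) + min(4,4) + min(8,5)
= 2 + 2 + 1 + 5 + 4 + 5
= 19.

19


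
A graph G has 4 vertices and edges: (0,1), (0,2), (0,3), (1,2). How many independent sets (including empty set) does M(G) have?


An independent set in a graphic matroid is an acyclic edge subset.
G has 4 vertices and 4 edges.
Enumerate all 2^4 = 16 subsets, checking for acyclicity.
Total independent sets = 14.

14


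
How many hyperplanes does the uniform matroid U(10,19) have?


Hyperplanes of U(10,19) are flats of rank 9.
In a uniform matroid, these are exactly the (9)-element subsets.
Count = C(19,9) = 92378.

92378


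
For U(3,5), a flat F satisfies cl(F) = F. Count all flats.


Flats of U(3,5): every subset of size < 3 is a flat, plus E itself.
Count = (5 choose 0) + (5 choose 1) + (5 choose 2) + 1
     = 1 + 5 + 10 + 1
     = 17.

17


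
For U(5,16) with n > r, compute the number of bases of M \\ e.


Deleting e from U(5,16) gives U(5,15) since n > r.
Bases of U(5,15) = (15 choose 5) = 3003.

3003


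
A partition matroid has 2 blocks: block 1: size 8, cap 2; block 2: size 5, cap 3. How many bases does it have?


A basis picks exactly ci elements from block i.
Number of bases = product of C(|Si|, ci).
= C(8,2) * C(5,3)
= 28 * 10
= 280.

280


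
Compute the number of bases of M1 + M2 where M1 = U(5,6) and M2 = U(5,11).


Bases of a direct sum M1 + M2: |B| = |B(M1)| * |B(M2)|.
|B(U(5,6))| = C(6,5) = 6.
|B(U(5,11))| = C(11,5) = 462.
Total bases = 6 * 462 = 2772.

2772


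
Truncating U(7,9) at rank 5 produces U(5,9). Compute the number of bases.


Truncating U(7,9) to rank 5 gives U(5,9).
Bases of U(5,9) are all 5-element subsets of 9 elements.
Number of bases = (9 choose 5) = 126.

126


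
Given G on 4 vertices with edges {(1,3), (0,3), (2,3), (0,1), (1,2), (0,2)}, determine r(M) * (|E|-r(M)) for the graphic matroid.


r(M) = |V| - c = 4 - 1 = 3.
nullity = |E| - r(M) = 6 - 3 = 3.
Product = 3 * 3 = 9.

9


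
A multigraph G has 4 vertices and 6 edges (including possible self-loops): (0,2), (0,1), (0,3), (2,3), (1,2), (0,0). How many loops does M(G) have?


In a graphic matroid, a loop is a self-loop edge (u,u) with rank 0.
Examining all 6 edges for self-loops...
Self-loops found: (0,0)
Number of loops = 1.

1


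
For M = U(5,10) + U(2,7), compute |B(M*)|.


(M1+M2)* = M1* + M2*.
M1* = U(5,10), bases: C(10,5) = 252.
M2* = U(5,7), bases: C(7,5) = 21.
|B(M*)| = 252 * 21 = 5292.

5292


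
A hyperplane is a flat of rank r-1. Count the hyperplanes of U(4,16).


Hyperplanes of U(4,16) are flats of rank 3.
In a uniform matroid, these are exactly the (3)-element subsets.
Count = C(16,3) = 16! / (3! * 13!) = 560.

560


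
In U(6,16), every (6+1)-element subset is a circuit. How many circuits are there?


In U(6,16), circuits are the (7)-element subsets.
Any set of 7 elements is dependent, and removing any one element gives
an independent set of size 6, so it is a minimal dependent set.
Number of circuits = C(16,7) = 16! / (7! * 9!) = 11440.

11440


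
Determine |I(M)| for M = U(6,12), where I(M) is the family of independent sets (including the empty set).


Independent sets of U(6,12) are all subsets of size <= 6.
Count = (12 choose 0) + (12 choose 1) + (12 choose 2) + (12 choose 3) + (12 choose 4) + (12 choose 5) + (12 choose 6)
     = 1 + 12 + 66 + 220 + 495 + 792 + 924
     = 2510.

2510


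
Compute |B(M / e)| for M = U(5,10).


Contracting e from U(5,10) gives U(4,9).
Bases of U(4,9) = C(9,4) = 9! / (4! * 5!) = 126.

126


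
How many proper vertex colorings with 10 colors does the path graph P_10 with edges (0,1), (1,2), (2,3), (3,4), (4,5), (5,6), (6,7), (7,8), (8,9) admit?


P(P_10, k) = k * (k-1)^(9).
P(10) = 10 * 9^9 = 10 * 387420489 = 3874204890.

3874204890


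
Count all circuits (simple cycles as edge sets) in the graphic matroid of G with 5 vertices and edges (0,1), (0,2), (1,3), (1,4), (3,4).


A circuit in a graphic matroid = edge set of a simple cycle.
G has 5 vertices and 5 edges.
Enumerating all minimal edge subsets forming cycles...
Total circuits found: 1.

1


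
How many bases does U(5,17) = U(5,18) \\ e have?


Deleting e from U(5,18) gives U(5,17) since n > r.
Bases of U(5,17) = C(17,5) = 6188.

6188


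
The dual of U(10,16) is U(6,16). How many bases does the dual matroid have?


The dual of U(r,n) is U(n-r, n) = U(6,16).
Bases of U(6,16) are all (6)-element subsets.
|B(M*)| = C(16,6) = 16! / (6! * 10!) = 8008.

8008


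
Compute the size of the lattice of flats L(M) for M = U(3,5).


Flats of U(3,5): every subset of size < 3 is a flat, plus E itself.
Count = (5 choose 0) + (5 choose 1) + (5 choose 2) + 1
     = 1 + 5 + 10 + 1
     = 17.

17


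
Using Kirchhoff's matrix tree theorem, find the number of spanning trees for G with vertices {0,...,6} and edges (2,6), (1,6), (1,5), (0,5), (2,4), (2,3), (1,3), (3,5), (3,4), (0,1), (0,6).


By Kirchhoff's matrix tree theorem, the number of spanning trees equals
the determinant of any cofactor of the Laplacian matrix L.
G has 7 vertices and 11 edges.
Computing the (6 x 6) cofactor determinant gives 177.

177


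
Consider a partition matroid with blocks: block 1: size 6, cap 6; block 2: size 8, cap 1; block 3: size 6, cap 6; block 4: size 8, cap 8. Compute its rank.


Rank of a partition matroid = sum of min(|Si|, ci) for each block.
= min(6,6) + min(8,1) + min(6,6) + min(8,8)
= 6 + 1 + 6 + 8
= 21.

21


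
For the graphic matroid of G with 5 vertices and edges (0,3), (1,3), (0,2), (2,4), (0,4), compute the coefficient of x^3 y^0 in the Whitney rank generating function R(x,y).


R(x,y) = sum over A in 2^E of x^(r(E)-r(A)) * y^(|A|-r(A)).
G has 5 vertices, 5 edges. r(E) = 4.
Enumerate all 2^5 = 32 subsets.
Count subsets with r(E)-r(A)=3 and |A|-r(A)=0: 5.

5


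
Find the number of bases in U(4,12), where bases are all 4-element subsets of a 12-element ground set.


Bases of U(4,12) are all 4-element subsets of the 12-element ground set.
Number of bases = C(12,4).
C(12,4) = 12! / (4! * 8!) = 495.

495


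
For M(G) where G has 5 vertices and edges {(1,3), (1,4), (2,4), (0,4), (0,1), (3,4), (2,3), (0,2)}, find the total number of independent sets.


An independent set in a graphic matroid is an acyclic edge subset.
G has 5 vertices and 8 edges.
Enumerate all 2^8 = 256 subsets, checking for acyclicity.
Total independent sets = 134.

134


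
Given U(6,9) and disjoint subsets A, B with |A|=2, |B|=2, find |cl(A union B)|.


|A union B| = 2 + 2 = 4 (disjoint).
In U(6,9), cl(S) = S if |S| < 6, else cl(S) = E.
Since 4 < 6, cl(A union B) = A union B.
|cl(A union B)| = 4.

4


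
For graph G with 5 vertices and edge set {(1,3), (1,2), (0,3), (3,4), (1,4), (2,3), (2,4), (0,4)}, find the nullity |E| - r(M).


Cycle rank (nullity) = |E| - r(M) = |E| - (|V| - c).
|E| = 8, |V| = 5, c = 1.
Nullity = 8 - (5 - 1) = 8 - 4 = 4.

4


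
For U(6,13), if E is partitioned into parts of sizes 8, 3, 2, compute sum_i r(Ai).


r(Ai) = min(|Ai|, 6) for each part.
Sum = min(8,6) + min(3,6) + min(2,6)
    = 6 + 3 + 2
    = 11.

11


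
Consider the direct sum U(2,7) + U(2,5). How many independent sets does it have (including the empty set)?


For a direct sum, |I(M1+M2)| = |I(M1)| * |I(M2)|.
|I(U(2,7))| = sum C(7,k) for k=0..2 = 29.
|I(U(2,5))| = sum C(5,k) for k=0..2 = 16.
Total = 29 * 16 = 464.

464


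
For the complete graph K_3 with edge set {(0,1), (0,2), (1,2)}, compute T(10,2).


T(K_3; x,y) = x^2 + x + y.
T(10,2) = 100 + 10 + 2 = 112.

112


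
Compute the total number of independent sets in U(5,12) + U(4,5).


For a direct sum, |I(M1+M2)| = |I(M1)| * |I(M2)|.
|I(U(5,12))| = sum C(12,k) for k=0..5 = 1586.
|I(U(4,5))| = sum C(5,k) for k=0..4 = 31.
Total = 1586 * 31 = 49166.

49166


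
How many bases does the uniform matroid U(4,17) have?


Bases of U(4,17) are all 4-element subsets of the 17-element ground set.
Number of bases = C(17,4).
(17 choose 4) = 2380.

2380


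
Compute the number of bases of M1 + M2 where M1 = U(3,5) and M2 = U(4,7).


Bases of a direct sum M1 + M2: |B| = |B(M1)| * |B(M2)|.
|B(U(3,5))| = C(5,3) = 10.
|B(U(4,7))| = C(7,4) = 35.
Total bases = 10 * 35 = 350.

350


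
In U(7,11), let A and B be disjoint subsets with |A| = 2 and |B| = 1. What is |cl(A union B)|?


|A union B| = 2 + 1 = 3 (disjoint).
In U(7,11), cl(S) = S if |S| < 7, else cl(S) = E.
Since 3 < 7, cl(A union B) = A union B.
|cl(A union B)| = 3.

3


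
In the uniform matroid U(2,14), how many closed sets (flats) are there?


Flats of U(2,14): every subset of size < 2 is a flat, plus E itself.
Count = C(14,0) + C(14,1) + 1
     = 1 + 14 + 1
     = 16.

16


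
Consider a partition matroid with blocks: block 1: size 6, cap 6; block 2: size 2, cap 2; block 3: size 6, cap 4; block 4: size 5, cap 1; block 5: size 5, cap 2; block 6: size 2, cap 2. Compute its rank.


Rank of a partition matroid = sum of min(|Si|, ci) for each block.
= min(6,6) + min(2,2) + min(6,4) + min(5,1) + min(5,2) + min(2,2)
= 6 + 2 + 4 + 1 + 2 + 2
= 17.

17


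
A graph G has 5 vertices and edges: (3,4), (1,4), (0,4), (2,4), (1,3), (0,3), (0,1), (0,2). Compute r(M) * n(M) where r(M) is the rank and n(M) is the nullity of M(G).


r(M) = |V| - c = 5 - 1 = 4.
nullity = |E| - r(M) = 8 - 4 = 4.
Product = 4 * 4 = 16.

16


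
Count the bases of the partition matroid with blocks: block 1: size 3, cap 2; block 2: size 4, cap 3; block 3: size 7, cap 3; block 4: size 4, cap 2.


A basis picks exactly ci elements from block i.
Number of bases = product of C(|Si|, ci).
= C(3,2) * C(4,3) * C(7,3) * C(4,2)
= 3 * 4 * 35 * 6
= 2520.

2520


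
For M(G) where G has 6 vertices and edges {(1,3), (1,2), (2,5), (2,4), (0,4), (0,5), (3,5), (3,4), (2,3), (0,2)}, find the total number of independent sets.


An independent set in a graphic matroid is an acyclic edge subset.
G has 6 vertices and 10 edges.
Enumerate all 2^10 = 1024 subsets, checking for acyclicity.
Total independent sets = 450.

450


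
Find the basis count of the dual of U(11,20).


The dual of U(r,n) is U(n-r, n) = U(9,20).
Bases of U(9,20) are all (9)-element subsets.
|B(M*)| = C(20,9) = 20! / (9! * 11!) = 167960.

167960


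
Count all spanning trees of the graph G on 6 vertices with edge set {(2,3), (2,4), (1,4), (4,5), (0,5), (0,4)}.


By Kirchhoff's matrix tree theorem, the number of spanning trees equals
the determinant of any cofactor of the Laplacian matrix L.
G has 6 vertices and 6 edges.
Computing the (5 x 5) cofactor determinant gives 3.

3


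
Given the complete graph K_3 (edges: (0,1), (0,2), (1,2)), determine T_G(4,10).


T(K_3; x,y) = x^2 + x + y.
T(4,10) = 16 + 4 + 10 = 30.

30


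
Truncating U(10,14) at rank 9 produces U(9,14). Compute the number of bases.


Truncating U(10,14) to rank 9 gives U(9,14).
Bases of U(9,14) are all 9-element subsets of 14 elements.
Number of bases = C(14,9) = 14! / (9! * 5!) = 2002.

2002


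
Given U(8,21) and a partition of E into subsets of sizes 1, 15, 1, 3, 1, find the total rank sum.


r(Ai) = min(|Ai|, 8) for each part.
Sum = min(1,8) + min(15,8) + min(1,8) + min(3,8) + min(1,8)
    = 1 + 8 + 1 + 3 + 1
    = 14.

14


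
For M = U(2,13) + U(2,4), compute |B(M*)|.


(M1+M2)* = M1* + M2*.
M1* = U(11,13), bases: C(13,11) = 78.
M2* = U(2,4), bases: C(4,2) = 6.
|B(M*)| = 78 * 6 = 468.

468


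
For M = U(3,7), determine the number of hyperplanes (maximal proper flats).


Hyperplanes of U(3,7) are flats of rank 2.
In a uniform matroid, these are exactly the (2)-element subsets.
Count = C(7,2) = (7 * 6) / (1 * 2) = 21.

21


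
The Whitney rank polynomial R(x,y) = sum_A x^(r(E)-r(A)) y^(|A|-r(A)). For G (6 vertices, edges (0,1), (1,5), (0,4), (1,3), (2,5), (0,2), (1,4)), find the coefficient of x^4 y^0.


R(x,y) = sum over A in 2^E of x^(r(E)-r(A)) * y^(|A|-r(A)).
G has 6 vertices, 7 edges. r(E) = 5.
Enumerate all 2^7 = 128 subsets.
Count subsets with r(E)-r(A)=4 and |A|-r(A)=0: 7.

7


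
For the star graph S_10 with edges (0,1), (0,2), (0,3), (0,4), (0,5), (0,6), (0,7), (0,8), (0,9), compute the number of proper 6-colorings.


P(tree, k) = k * (k-1)^(9) for any tree on 10 vertices.
P(6) = 6 * 5^9 = 6 * 1953125 = 11718750.

11718750


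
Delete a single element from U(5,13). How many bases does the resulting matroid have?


Deleting e from U(5,13) gives U(5,12) since n > r.
Bases of U(5,12) = (12 choose 5) = 792.

792


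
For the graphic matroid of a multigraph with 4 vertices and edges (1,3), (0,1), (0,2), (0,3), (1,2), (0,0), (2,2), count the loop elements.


In a graphic matroid, a loop is a self-loop edge (u,u) with rank 0.
Examining all 7 edges for self-loops...
Self-loops found: (0,0), (2,2)
Number of loops = 2.

2


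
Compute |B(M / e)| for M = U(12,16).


Contracting e from U(12,16) gives U(11,15).
Bases of U(11,15) = C(15,11) = 1365.

1365


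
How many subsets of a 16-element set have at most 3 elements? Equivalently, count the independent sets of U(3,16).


Independent sets of U(3,16) are all subsets of size <= 3.
Count = C(16,0) + C(16,1) + C(16,2) + C(16,3)
     = 1 + 16 + 120 + 560
     = 697.

697


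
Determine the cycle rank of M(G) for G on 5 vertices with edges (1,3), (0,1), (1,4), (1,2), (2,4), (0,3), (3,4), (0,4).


Cycle rank (nullity) = |E| - r(M) = |E| - (|V| - c).
|E| = 8, |V| = 5, c = 1.
Nullity = 8 - (5 - 1) = 8 - 4 = 4.

4


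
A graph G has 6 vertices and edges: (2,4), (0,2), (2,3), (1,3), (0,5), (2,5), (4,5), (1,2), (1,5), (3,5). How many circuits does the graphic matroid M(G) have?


A circuit in a graphic matroid = edge set of a simple cycle.
G has 6 vertices and 10 edges.
Enumerating all minimal edge subsets forming cycles...
Total circuits found: 18.

18


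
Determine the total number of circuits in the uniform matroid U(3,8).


In U(3,8), circuits are the (4)-element subsets.
Any set of 4 elements is dependent, and removing any one element gives
an independent set of size 3, so it is a minimal dependent set.
Number of circuits = C(8,4) = 8! / (4! * 4!) = 70.

70


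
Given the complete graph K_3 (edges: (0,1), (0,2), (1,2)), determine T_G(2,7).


T(K_3; x,y) = x^2 + x + y.
T(2,7) = 4 + 2 + 7 = 13.

13


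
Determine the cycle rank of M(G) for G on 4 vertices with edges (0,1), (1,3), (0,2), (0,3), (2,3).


Cycle rank (nullity) = |E| - r(M) = |E| - (|V| - c).
|E| = 5, |V| = 4, c = 1.
Nullity = 5 - (4 - 1) = 5 - 3 = 2.

2


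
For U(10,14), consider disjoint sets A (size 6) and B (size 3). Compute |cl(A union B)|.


|A union B| = 6 + 3 = 9 (disjoint).
In U(10,14), cl(S) = S if |S| < 10, else cl(S) = E.
Since 9 < 10, cl(A union B) = A union B.
|cl(A union B)| = 9.

9


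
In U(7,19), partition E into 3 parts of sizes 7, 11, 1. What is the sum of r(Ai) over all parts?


r(Ai) = min(|Ai|, 7) for each part.
Sum = min(7,7) + min(11,7) + min(1,7)
    = 7 + 7 + 1
    = 15.

15


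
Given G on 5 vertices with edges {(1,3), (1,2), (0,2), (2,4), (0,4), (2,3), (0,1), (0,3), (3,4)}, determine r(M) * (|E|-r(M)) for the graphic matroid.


r(M) = |V| - c = 5 - 1 = 4.
nullity = |E| - r(M) = 9 - 4 = 5.
Product = 4 * 5 = 20.

20


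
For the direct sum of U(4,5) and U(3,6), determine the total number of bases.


Bases of a direct sum M1 + M2: |B| = |B(M1)| * |B(M2)|.
|B(U(4,5))| = C(5,4) = 5.
|B(U(3,6))| = C(6,3) = 20.
Total bases = 5 * 20 = 100.

100


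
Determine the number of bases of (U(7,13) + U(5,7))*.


(M1+M2)* = M1* + M2*.
M1* = U(6,13), bases: C(13,6) = 1716.
M2* = U(2,7), bases: C(7,2) = 21.
|B(M*)| = 1716 * 21 = 36036.

36036


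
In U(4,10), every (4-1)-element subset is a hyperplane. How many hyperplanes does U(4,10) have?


Hyperplanes of U(4,10) are flats of rank 3.
In a uniform matroid, these are exactly the (3)-element subsets.
Count = (10 choose 3) = 120.

120


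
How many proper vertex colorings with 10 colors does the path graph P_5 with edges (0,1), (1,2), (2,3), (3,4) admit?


P(P_5, k) = k * (k-1)^(4).
P(10) = 10 * 9^4 = 10 * 6561 = 65610.

65610


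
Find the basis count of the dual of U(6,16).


The dual of U(r,n) is U(n-r, n) = U(10,16).
Bases of U(10,16) are all (10)-element subsets.
|B(M*)| = (16 choose 10) = 8008.

8008


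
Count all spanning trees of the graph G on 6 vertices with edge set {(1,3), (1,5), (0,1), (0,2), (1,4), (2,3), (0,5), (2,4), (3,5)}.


By Kirchhoff's matrix tree theorem, the number of spanning trees equals
the determinant of any cofactor of the Laplacian matrix L.
G has 6 vertices and 9 edges.
Computing the (5 x 5) cofactor determinant gives 69.

69


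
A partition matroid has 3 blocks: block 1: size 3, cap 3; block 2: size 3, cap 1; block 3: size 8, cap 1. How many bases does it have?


A basis picks exactly ci elements from block i.
Number of bases = product of C(|Si|, ci).
= C(3,3) * C(3,1) * C(8,1)
= 1 * 3 * 8
= 24.

24


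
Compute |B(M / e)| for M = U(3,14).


Contracting e from U(3,14) gives U(2,13).
Bases of U(2,13) = (13 choose 2) = 78.

78


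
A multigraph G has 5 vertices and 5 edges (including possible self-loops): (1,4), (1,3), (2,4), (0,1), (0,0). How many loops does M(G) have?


In a graphic matroid, a loop is a self-loop edge (u,u) with rank 0.
Examining all 5 edges for self-loops...
Self-loops found: (0,0)
Number of loops = 1.

1


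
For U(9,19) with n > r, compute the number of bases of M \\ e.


Deleting e from U(9,19) gives U(9,18) since n > r.
Bases of U(9,18) = C(18,9) = 48620.

48620


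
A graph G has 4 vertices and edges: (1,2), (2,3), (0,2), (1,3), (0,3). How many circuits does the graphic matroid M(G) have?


A circuit in a graphic matroid = edge set of a simple cycle.
G has 4 vertices and 5 edges.
Enumerating all minimal edge subsets forming cycles...
Total circuits found: 3.

3


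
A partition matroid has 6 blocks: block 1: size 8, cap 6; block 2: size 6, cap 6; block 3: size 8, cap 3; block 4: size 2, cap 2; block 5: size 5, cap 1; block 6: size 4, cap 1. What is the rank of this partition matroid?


Rank of a partition matroid = sum of min(|Si|, ci) for each block.
= min(8,6) + min(6,6) + min(8,3) + min(2,2) + min(5,1) + min(4,1)
= 6 + 6 + 3 + 2 + 1 + 1
= 19.

19


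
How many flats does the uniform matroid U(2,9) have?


Flats of U(2,9): every subset of size < 2 is a flat, plus E itself.
Count = (9 choose 0) + (9 choose 1) + 1
     = 1 + 9 + 1
     = 11.

11


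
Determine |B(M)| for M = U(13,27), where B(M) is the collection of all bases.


Bases of U(13,27) are all 13-element subsets of the 27-element ground set.
Number of bases = C(27,13).
C(27,13) = 27! / (13! * 14!) = 20058300.

20058300


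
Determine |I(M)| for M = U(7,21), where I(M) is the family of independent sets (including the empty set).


Independent sets of U(7,21) are all subsets of size <= 7.
Count = (21 choose 0) + (21 choose 1) + (21 choose 2) + (21 choose 3) + (21 choose 4) + (21 choose 5) + (21 choose 6) + (21 choose 7)
     = 1 + 21 + 210 + 1330 + 5985 + 20349 + 54264 + 116280
     = 198440.

198440


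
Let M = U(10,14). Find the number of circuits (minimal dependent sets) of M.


In U(10,14), circuits are the (11)-element subsets.
Any set of 11 elements is dependent, and removing any one element gives
an independent set of size 10, so it is a minimal dependent set.
Number of circuits = C(14,11) = 14! / (11! * 3!) = 364.

364


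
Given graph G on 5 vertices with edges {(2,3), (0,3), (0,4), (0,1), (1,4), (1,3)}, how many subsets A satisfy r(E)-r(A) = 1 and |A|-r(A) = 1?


R(x,y) = sum over A in 2^E of x^(r(E)-r(A)) * y^(|A|-r(A)).
G has 5 vertices, 6 edges. r(E) = 4.
Enumerate all 2^6 = 64 subsets.
Count subsets with r(E)-r(A)=1 and |A|-r(A)=1: 7.

7


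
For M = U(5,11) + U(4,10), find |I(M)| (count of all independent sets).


For a direct sum, |I(M1+M2)| = |I(M1)| * |I(M2)|.
|I(U(5,11))| = sum C(11,k) for k=0..5 = 1024.
|I(U(4,10))| = sum C(10,k) for k=0..4 = 386.
Total = 1024 * 386 = 395264.

395264


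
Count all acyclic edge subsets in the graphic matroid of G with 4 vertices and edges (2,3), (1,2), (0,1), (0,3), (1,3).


An independent set in a graphic matroid is an acyclic edge subset.
G has 4 vertices and 5 edges.
Enumerate all 2^5 = 32 subsets, checking for acyclicity.
Total independent sets = 24.

24


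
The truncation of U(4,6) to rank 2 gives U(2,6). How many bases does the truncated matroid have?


Truncating U(4,6) to rank 2 gives U(2,6).
Bases of U(2,6) are all 2-element subsets of 6 elements.
Number of bases = (6 choose 2) = 15.

15


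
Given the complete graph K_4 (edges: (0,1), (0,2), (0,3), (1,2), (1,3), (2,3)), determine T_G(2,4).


T(K_4; x,y) = x^3 + 3x^2 + 4xy + 2x + y^3 + 3y^2 + 2y.
Substituting x=2, y=4:
= 8 + 12 + 32 + 4 + 64 + 48 + 8
= 176.

176


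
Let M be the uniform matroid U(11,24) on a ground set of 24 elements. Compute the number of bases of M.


Bases of U(11,24) are all 11-element subsets of the 24-element ground set.
Number of bases = C(24,11).
C(24,11) = 2496144.

2496144


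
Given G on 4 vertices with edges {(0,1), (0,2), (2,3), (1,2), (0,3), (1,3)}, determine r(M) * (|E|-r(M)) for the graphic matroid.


r(M) = |V| - c = 4 - 1 = 3.
nullity = |E| - r(M) = 6 - 3 = 3.
Product = 3 * 3 = 9.

9


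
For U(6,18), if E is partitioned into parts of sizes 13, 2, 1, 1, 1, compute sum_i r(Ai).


r(Ai) = min(|Ai|, 6) for each part.
Sum = min(13,6) + min(2,6) + min(1,6) + min(1,6) + min(1,6)
    = 6 + 2 + 1 + 1 + 1
    = 11.

11


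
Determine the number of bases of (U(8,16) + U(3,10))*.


(M1+M2)* = M1* + M2*.
M1* = U(8,16), bases: C(16,8) = 12870.
M2* = U(7,10), bases: C(10,7) = 120.
|B(M*)| = 12870 * 120 = 1544400.

1544400


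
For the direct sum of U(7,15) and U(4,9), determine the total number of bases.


Bases of a direct sum M1 + M2: |B| = |B(M1)| * |B(M2)|.
|B(U(7,15))| = C(15,7) = 6435.
|B(U(4,9))| = C(9,4) = 126.
Total bases = 6435 * 126 = 810810.

810810


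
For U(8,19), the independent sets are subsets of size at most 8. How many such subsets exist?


Independent sets of U(8,19) are all subsets of size <= 8.
Count = (19 choose 0) + (19 choose 1) + (19 choose 2) + (19 choose 3) + (19 choose 4) + (19 choose 5) + (19 choose 6) + (19 choose 7) + (19 choose 8)
     = 1 + 19 + 171 + 969 + 3876 + 11628 + 27132 + 50388 + 75582
     = 169766.

169766


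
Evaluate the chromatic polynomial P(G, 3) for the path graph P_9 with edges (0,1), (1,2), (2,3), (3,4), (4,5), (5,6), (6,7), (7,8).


P(P_9, k) = k * (k-1)^(8).
P(3) = 3 * 2^8 = 3 * 256 = 768.

768


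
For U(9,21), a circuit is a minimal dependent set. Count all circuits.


In U(9,21), circuits are the (10)-element subsets.
Any set of 10 elements is dependent, and removing any one element gives
an independent set of size 9, so it is a minimal dependent set.
Number of circuits = C(21,10) = 21! / (10! * 11!) = 352716.

352716


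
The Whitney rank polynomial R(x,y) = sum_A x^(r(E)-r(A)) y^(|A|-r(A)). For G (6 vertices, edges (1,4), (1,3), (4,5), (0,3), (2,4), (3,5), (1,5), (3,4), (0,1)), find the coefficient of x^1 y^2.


R(x,y) = sum over A in 2^E of x^(r(E)-r(A)) * y^(|A|-r(A)).
G has 6 vertices, 9 edges. r(E) = 5.
Enumerate all 2^9 = 512 subsets.
Count subsets with r(E)-r(A)=1 and |A|-r(A)=2: 35.

35


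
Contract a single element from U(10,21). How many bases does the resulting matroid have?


Contracting e from U(10,21) gives U(9,20).
Bases of U(9,20) = (20 choose 9) = 167960.

167960


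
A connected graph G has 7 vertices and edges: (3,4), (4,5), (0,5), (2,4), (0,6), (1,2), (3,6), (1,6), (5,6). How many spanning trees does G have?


By Kirchhoff's matrix tree theorem, the number of spanning trees equals
the determinant of any cofactor of the Laplacian matrix L.
G has 7 vertices and 9 edges.
Computing the (6 x 6) cofactor determinant gives 43.

43


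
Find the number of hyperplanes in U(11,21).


Hyperplanes of U(11,21) are flats of rank 10.
In a uniform matroid, these are exactly the (10)-element subsets.
Count = (21 choose 10) = 352716.

352716


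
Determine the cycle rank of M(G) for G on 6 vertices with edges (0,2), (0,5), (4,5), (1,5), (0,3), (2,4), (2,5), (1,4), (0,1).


Cycle rank (nullity) = |E| - r(M) = |E| - (|V| - c).
|E| = 9, |V| = 6, c = 1.
Nullity = 9 - (6 - 1) = 9 - 5 = 4.

4


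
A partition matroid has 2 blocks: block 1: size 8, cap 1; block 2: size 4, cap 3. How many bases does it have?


A basis picks exactly ci elements from block i.
Number of bases = product of C(|Si|, ci).
= C(8,1) * C(4,3)
= 8 * 4
= 32.

32


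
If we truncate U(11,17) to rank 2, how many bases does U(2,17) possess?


Truncating U(11,17) to rank 2 gives U(2,17).
Bases of U(2,17) are all 2-element subsets of 17 elements.
Number of bases = C(17,2) = 17! / (2! * 15!) = 136.

136


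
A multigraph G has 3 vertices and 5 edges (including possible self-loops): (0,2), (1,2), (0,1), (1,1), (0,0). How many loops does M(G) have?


In a graphic matroid, a loop is a self-loop edge (u,u) with rank 0.
Examining all 5 edges for self-loops...
Self-loops found: (1,1), (0,0)
Number of loops = 2.

2


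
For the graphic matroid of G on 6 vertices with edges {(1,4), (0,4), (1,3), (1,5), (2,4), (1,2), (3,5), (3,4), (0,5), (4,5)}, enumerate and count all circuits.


A circuit in a graphic matroid = edge set of a simple cycle.
G has 6 vertices and 10 edges.
Enumerating all minimal edge subsets forming cycles...
Total circuits found: 19.

19


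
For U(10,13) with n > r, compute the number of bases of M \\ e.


Deleting e from U(10,13) gives U(10,12) since n > r.
Bases of U(10,12) = C(12,10) = 66.

66


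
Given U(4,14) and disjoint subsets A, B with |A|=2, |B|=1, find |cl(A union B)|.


|A union B| = 2 + 1 = 3 (disjoint).
In U(4,14), cl(S) = S if |S| < 4, else cl(S) = E.
Since 3 < 4, cl(A union B) = A union B.
|cl(A union B)| = 3.

3


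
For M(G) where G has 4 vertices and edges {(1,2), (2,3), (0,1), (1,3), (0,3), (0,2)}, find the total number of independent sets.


An independent set in a graphic matroid is an acyclic edge subset.
G has 4 vertices and 6 edges.
Enumerate all 2^6 = 64 subsets, checking for acyclicity.
Total independent sets = 38.

38


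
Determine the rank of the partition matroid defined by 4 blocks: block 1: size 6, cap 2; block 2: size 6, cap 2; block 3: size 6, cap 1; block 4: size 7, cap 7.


Rank of a partition matroid = sum of min(|Si|, ci) for each block.
= min(6,2) + min(6,2) + min(6,1) + min(7,7)
= 2 + 2 + 1 + 7
= 12.

12


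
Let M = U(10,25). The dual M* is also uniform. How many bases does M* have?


The dual of U(r,n) is U(n-r, n) = U(15,25).
Bases of U(15,25) are all (15)-element subsets.
|B(M*)| = C(25,15) = 3268760.

3268760


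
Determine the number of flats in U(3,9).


Flats of U(3,9): every subset of size < 3 is a flat, plus E itself.
Count = (9 choose 0) + (9 choose 1) + (9 choose 2) + 1
     = 1 + 9 + 36 + 1
     = 47.

47


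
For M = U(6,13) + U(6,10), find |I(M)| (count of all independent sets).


For a direct sum, |I(M1+M2)| = |I(M1)| * |I(M2)|.
|I(U(6,13))| = sum C(13,k) for k=0..6 = 4096.
|I(U(6,10))| = sum C(10,k) for k=0..6 = 848.
Total = 4096 * 848 = 3473408.

3473408


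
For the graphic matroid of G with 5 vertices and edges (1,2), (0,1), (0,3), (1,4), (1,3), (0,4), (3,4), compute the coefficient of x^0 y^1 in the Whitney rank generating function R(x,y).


R(x,y) = sum over A in 2^E of x^(r(E)-r(A)) * y^(|A|-r(A)).
G has 5 vertices, 7 edges. r(E) = 4.
Enumerate all 2^7 = 128 subsets.
Count subsets with r(E)-r(A)=0 and |A|-r(A)=1: 15.

15


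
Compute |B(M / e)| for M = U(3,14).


Contracting e from U(3,14) gives U(2,13).
Bases of U(2,13) = (13 choose 2) = 78.

78


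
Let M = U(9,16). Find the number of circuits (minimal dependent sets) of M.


In U(9,16), circuits are the (10)-element subsets.
Any set of 10 elements is dependent, and removing any one element gives
an independent set of size 9, so it is a minimal dependent set.
Number of circuits = C(16,10) = 16! / (10! * 6!) = 8008.

8008


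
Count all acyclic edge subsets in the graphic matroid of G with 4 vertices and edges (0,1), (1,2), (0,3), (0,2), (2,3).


An independent set in a graphic matroid is an acyclic edge subset.
G has 4 vertices and 5 edges.
Enumerate all 2^5 = 32 subsets, checking for acyclicity.
Total independent sets = 24.

24


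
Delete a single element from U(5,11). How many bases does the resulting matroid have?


Deleting e from U(5,11) gives U(5,10) since n > r.
Bases of U(5,10) = C(10,5) = 252.

252


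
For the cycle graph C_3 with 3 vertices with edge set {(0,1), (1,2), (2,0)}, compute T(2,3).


T(C_3; x,y) = x + x^2 + ... + x^(2) + y.
T(2,3) = 2^1 + 2^2 + 3
= 2 + 4 + 3
= 9.

9


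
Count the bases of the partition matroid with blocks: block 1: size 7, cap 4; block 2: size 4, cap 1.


A basis picks exactly ci elements from block i.
Number of bases = product of C(|Si|, ci).
= C(7,4) * C(4,1)
= 35 * 4
= 140.

140


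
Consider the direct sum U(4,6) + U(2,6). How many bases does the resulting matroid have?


Bases of a direct sum M1 + M2: |B| = |B(M1)| * |B(M2)|.
|B(U(4,6))| = C(6,4) = 15.
|B(U(2,6))| = C(6,2) = 15.
Total bases = 15 * 15 = 225.

225


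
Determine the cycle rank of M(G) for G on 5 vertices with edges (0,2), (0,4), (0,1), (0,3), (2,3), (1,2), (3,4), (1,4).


Cycle rank (nullity) = |E| - r(M) = |E| - (|V| - c).
|E| = 8, |V| = 5, c = 1.
Nullity = 8 - (5 - 1) = 8 - 4 = 4.

4


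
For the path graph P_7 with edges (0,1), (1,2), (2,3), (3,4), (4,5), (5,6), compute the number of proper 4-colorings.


P(P_7, k) = k * (k-1)^(6).
P(4) = 4 * 3^6 = 4 * 729 = 2916.

2916


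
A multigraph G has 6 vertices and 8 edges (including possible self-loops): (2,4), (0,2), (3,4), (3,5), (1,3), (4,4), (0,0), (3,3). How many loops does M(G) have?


In a graphic matroid, a loop is a self-loop edge (u,u) with rank 0.
Examining all 8 edges for self-loops...
Self-loops found: (4,4), (0,0), (3,3)
Number of loops = 3.

3


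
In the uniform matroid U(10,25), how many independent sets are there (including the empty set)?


Independent sets of U(10,25) are all subsets of size <= 10.
Count = (25 choose 0) + (25 choose 1) + (25 choose 2) + (25 choose 3) + (25 choose 4) + (25 choose 5) + (25 choose 6) + (25 choose 7) + (25 choose 8) + (25 choose 9) + (25 choose 10)
     = 1 + 25 + 300 + 2300 + 12650 + 53130 + 177100 + 480700 + 1081575 + 2042975 + 3268760
     = 7119516.

7119516


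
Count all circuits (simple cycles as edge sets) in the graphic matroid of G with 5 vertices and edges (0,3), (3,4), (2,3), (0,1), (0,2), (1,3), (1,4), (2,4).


A circuit in a graphic matroid = edge set of a simple cycle.
G has 5 vertices and 8 edges.
Enumerating all minimal edge subsets forming cycles...
Total circuits found: 13.

13


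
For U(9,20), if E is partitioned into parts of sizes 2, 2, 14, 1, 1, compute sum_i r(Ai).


r(Ai) = min(|Ai|, 9) for each part.
Sum = min(2,9) + min(2,9) + min(14,9) + min(1,9) + min(1,9)
    = 2 + 2 + 9 + 1 + 1
    = 15.

15


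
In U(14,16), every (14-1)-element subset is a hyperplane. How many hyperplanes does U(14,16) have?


Hyperplanes of U(14,16) are flats of rank 13.
In a uniform matroid, these are exactly the (13)-element subsets.
Count = C(16,13) = 560.

560


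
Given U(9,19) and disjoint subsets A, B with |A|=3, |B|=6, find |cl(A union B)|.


|A union B| = 3 + 6 = 9 (disjoint).
In U(9,19), cl(S) = S if |S| < 9, else cl(S) = E.
Since 9 >= 9, cl(A union B) = E.
|cl(A union B)| = 19.

19


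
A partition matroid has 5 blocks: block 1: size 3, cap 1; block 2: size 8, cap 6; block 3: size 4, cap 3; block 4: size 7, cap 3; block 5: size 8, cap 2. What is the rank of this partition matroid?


Rank of a partition matroid = sum of min(|Si|, ci) for each block.
= min(3,1) + min(8,6) + min(4,3) + min(7,3) + min(8,2)
= 1 + 6 + 3 + 3 + 2
= 15.

15


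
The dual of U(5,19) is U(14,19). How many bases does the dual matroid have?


The dual of U(r,n) is U(n-r, n) = U(14,19).
Bases of U(14,19) are all (14)-element subsets.
|B(M*)| = (19 choose 14) = 11628.

11628


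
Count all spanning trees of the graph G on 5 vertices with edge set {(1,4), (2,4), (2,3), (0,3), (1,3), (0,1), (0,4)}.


By Kirchhoff's matrix tree theorem, the number of spanning trees equals
the determinant of any cofactor of the Laplacian matrix L.
G has 5 vertices and 7 edges.
Computing the (4 x 4) cofactor determinant gives 24.

24


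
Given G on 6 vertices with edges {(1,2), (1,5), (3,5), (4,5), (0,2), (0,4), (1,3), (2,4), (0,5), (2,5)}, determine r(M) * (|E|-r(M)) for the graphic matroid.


r(M) = |V| - c = 6 - 1 = 5.
nullity = |E| - r(M) = 10 - 5 = 5.
Product = 5 * 5 = 25.

25


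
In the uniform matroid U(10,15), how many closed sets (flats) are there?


Flats of U(10,15): every subset of size < 10 is a flat, plus E itself.
Count = (15 choose 0) + (15 choose 1) + (15 choose 2) + (15 choose 3) + (15 choose 4) + (15 choose 5) + (15 choose 6) + (15 choose 7) + (15 choose 8) + (15 choose 9) + 1
     = 1 + 15 + 105 + 455 + 1365 + 3003 + 5005 + 6435 + 6435 + 5005 + 1
     = 27825.

27825


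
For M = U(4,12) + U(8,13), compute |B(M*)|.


(M1+M2)* = M1* + M2*.
M1* = U(8,12), bases: C(12,8) = 495.
M2* = U(5,13), bases: C(13,5) = 1287.
|B(M*)| = 495 * 1287 = 637065.

637065


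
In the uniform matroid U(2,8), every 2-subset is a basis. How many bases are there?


Bases of U(2,8) are all 2-element subsets of the 8-element ground set.
Number of bases = C(8,2).
(8 choose 2) = 28.

28


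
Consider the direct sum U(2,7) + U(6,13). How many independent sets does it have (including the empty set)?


For a direct sum, |I(M1+M2)| = |I(M1)| * |I(M2)|.
|I(U(2,7))| = sum C(7,k) for k=0..2 = 29.
|I(U(6,13))| = sum C(13,k) for k=0..6 = 4096.
Total = 29 * 4096 = 118784.

118784


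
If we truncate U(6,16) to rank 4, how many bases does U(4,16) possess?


Truncating U(6,16) to rank 4 gives U(4,16).
Bases of U(4,16) are all 4-element subsets of 16 elements.
Number of bases = C(16,4) = (16 * 15 * 14 * 13) / (1 * 2 * 3 * 4) = 1820.

1820


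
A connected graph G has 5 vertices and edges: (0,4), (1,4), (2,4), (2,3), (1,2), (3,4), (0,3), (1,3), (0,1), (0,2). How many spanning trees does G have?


By Kirchhoff's matrix tree theorem, the number of spanning trees equals
the determinant of any cofactor of the Laplacian matrix L.
G has 5 vertices and 10 edges.
Computing the (4 x 4) cofactor determinant gives 125.

125


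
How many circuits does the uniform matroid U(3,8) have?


In U(3,8), circuits are the (4)-element subsets.
Any set of 4 elements is dependent, and removing any one element gives
an independent set of size 3, so it is a minimal dependent set.
Number of circuits = C(8,4) = 8! / (4! * 4!) = 70.

70


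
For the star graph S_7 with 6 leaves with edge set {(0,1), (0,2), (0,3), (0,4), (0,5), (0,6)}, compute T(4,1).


A star on 7 vertices is a tree with 6 edges.
T(x,y) = x^(6) for any tree.
T(4,1) = 4^6 = 4096.

4096


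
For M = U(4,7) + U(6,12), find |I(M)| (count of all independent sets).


For a direct sum, |I(M1+M2)| = |I(M1)| * |I(M2)|.
|I(U(4,7))| = sum C(7,k) for k=0..4 = 99.
|I(U(6,12))| = sum C(12,k) for k=0..6 = 2510.
Total = 99 * 2510 = 248490.

248490


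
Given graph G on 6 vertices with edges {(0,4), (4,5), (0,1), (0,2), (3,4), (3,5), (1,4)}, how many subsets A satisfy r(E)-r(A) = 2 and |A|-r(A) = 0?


R(x,y) = sum over A in 2^E of x^(r(E)-r(A)) * y^(|A|-r(A)).
G has 6 vertices, 7 edges. r(E) = 5.
Enumerate all 2^7 = 128 subsets.
Count subsets with r(E)-r(A)=2 and |A|-r(A)=0: 33.

33


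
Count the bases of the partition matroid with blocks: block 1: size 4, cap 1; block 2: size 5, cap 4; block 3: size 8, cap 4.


A basis picks exactly ci elements from block i.
Number of bases = product of C(|Si|, ci).
= C(4,1) * C(5,4) * C(8,4)
= 4 * 5 * 70
= 1400.

1400


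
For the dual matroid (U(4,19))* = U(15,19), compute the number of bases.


The dual of U(r,n) is U(n-r, n) = U(15,19).
Bases of U(15,19) are all (15)-element subsets.
|B(M*)| = C(19,15) = 3876.

3876


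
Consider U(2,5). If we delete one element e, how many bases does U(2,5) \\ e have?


Deleting e from U(2,5) gives U(2,4) since n > r.
Bases of U(2,4) = C(4,2) = (4 * 3) / (1 * 2) = 6.

6


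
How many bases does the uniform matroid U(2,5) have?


Bases of U(2,5) are all 2-element subsets of the 5-element ground set.
Number of bases = C(5,2).
C(5,2) = 5! / (2! * 3!) = 10.

10


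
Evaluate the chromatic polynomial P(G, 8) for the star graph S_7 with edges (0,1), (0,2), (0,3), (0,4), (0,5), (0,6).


P(tree, k) = k * (k-1)^(6) for any tree on 7 vertices.
P(8) = 8 * 7^6 = 8 * 117649 = 941192.

941192


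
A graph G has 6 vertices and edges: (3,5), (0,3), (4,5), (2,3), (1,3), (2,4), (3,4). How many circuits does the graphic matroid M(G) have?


A circuit in a graphic matroid = edge set of a simple cycle.
G has 6 vertices and 7 edges.
Enumerating all minimal edge subsets forming cycles...
Total circuits found: 3.

3


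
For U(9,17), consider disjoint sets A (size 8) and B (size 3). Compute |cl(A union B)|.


|A union B| = 8 + 3 = 11 (disjoint).
In U(9,17), cl(S) = S if |S| < 9, else cl(S) = E.
Since 11 >= 9, cl(A union B) = E.
|cl(A union B)| = 17.

17


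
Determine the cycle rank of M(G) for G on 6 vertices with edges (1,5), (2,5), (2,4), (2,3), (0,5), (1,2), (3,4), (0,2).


Cycle rank (nullity) = |E| - r(M) = |E| - (|V| - c).
|E| = 8, |V| = 6, c = 1.
Nullity = 8 - (6 - 1) = 8 - 5 = 3.

3


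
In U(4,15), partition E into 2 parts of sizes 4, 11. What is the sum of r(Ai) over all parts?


r(Ai) = min(|Ai|, 4) for each part.
Sum = min(4,4) + min(11,4)
    = 4 + 4
    = 8.

8


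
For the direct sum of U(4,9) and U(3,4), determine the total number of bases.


Bases of a direct sum M1 + M2: |B| = |B(M1)| * |B(M2)|.
|B(U(4,9))| = C(9,4) = 126.
|B(U(3,4))| = C(4,3) = 4.
Total bases = 126 * 4 = 504.

504


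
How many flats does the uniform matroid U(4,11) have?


Flats of U(4,11): every subset of size < 4 is a flat, plus E itself.
Count = (11 choose 0) + (11 choose 1) + (11 choose 2) + (11 choose 3) + 1
     = 1 + 11 + 55 + 165 + 1
     = 233.

233


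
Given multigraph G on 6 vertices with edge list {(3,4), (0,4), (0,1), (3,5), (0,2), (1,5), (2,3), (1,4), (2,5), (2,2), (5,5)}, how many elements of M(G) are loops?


In a graphic matroid, a loop is a self-loop edge (u,u) with rank 0.
Examining all 11 edges for self-loops...
Self-loops found: (2,2), (5,5)
Number of loops = 2.

2


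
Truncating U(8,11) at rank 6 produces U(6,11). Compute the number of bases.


Truncating U(8,11) to rank 6 gives U(6,11).
Bases of U(6,11) are all 6-element subsets of 11 elements.
Number of bases = C(11,6) = 11! / (6! * 5!) = 462.

462
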